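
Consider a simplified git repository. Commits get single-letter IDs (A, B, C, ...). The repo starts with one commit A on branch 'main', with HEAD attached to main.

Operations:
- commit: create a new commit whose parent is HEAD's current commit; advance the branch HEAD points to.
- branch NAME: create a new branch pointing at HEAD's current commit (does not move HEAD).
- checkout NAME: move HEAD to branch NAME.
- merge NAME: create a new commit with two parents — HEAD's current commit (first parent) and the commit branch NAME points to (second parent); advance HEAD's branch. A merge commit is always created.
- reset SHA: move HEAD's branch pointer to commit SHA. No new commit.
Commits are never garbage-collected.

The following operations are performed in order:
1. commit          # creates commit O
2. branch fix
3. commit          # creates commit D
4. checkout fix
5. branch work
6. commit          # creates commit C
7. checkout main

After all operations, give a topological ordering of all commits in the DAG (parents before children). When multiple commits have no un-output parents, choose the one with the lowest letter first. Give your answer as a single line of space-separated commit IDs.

After op 1 (commit): HEAD=main@O [main=O]
After op 2 (branch): HEAD=main@O [fix=O main=O]
After op 3 (commit): HEAD=main@D [fix=O main=D]
After op 4 (checkout): HEAD=fix@O [fix=O main=D]
After op 5 (branch): HEAD=fix@O [fix=O main=D work=O]
After op 6 (commit): HEAD=fix@C [fix=C main=D work=O]
After op 7 (checkout): HEAD=main@D [fix=C main=D work=O]
commit A: parents=[]
commit C: parents=['O']
commit D: parents=['O']
commit O: parents=['A']

Answer: A O C D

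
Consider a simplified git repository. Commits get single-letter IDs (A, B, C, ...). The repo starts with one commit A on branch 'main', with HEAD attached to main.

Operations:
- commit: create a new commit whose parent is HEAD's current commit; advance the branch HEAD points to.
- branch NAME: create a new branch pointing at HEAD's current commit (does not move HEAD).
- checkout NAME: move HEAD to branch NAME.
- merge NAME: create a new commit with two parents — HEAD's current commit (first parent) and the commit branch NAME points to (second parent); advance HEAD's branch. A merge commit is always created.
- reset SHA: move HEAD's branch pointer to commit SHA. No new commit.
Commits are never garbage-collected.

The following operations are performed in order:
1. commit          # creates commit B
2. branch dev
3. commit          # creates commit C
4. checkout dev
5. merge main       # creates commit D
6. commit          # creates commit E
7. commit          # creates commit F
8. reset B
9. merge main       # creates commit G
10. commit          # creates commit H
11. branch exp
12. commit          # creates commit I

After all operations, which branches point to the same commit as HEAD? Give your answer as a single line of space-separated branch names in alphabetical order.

Answer: dev

Derivation:
After op 1 (commit): HEAD=main@B [main=B]
After op 2 (branch): HEAD=main@B [dev=B main=B]
After op 3 (commit): HEAD=main@C [dev=B main=C]
After op 4 (checkout): HEAD=dev@B [dev=B main=C]
After op 5 (merge): HEAD=dev@D [dev=D main=C]
After op 6 (commit): HEAD=dev@E [dev=E main=C]
After op 7 (commit): HEAD=dev@F [dev=F main=C]
After op 8 (reset): HEAD=dev@B [dev=B main=C]
After op 9 (merge): HEAD=dev@G [dev=G main=C]
After op 10 (commit): HEAD=dev@H [dev=H main=C]
After op 11 (branch): HEAD=dev@H [dev=H exp=H main=C]
After op 12 (commit): HEAD=dev@I [dev=I exp=H main=C]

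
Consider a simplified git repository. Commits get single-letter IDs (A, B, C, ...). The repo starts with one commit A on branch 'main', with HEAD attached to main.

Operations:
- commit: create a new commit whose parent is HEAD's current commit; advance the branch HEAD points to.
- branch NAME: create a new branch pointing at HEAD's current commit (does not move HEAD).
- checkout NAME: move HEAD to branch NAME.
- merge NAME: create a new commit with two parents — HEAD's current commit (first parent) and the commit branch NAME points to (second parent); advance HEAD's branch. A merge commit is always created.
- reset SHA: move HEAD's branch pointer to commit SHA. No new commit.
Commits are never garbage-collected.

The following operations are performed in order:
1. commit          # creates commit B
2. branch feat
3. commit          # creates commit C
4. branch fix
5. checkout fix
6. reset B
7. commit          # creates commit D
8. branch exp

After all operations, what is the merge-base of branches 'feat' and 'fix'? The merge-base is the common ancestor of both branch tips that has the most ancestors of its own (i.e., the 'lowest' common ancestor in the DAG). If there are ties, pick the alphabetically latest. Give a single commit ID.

After op 1 (commit): HEAD=main@B [main=B]
After op 2 (branch): HEAD=main@B [feat=B main=B]
After op 3 (commit): HEAD=main@C [feat=B main=C]
After op 4 (branch): HEAD=main@C [feat=B fix=C main=C]
After op 5 (checkout): HEAD=fix@C [feat=B fix=C main=C]
After op 6 (reset): HEAD=fix@B [feat=B fix=B main=C]
After op 7 (commit): HEAD=fix@D [feat=B fix=D main=C]
After op 8 (branch): HEAD=fix@D [exp=D feat=B fix=D main=C]
ancestors(feat=B): ['A', 'B']
ancestors(fix=D): ['A', 'B', 'D']
common: ['A', 'B']

Answer: B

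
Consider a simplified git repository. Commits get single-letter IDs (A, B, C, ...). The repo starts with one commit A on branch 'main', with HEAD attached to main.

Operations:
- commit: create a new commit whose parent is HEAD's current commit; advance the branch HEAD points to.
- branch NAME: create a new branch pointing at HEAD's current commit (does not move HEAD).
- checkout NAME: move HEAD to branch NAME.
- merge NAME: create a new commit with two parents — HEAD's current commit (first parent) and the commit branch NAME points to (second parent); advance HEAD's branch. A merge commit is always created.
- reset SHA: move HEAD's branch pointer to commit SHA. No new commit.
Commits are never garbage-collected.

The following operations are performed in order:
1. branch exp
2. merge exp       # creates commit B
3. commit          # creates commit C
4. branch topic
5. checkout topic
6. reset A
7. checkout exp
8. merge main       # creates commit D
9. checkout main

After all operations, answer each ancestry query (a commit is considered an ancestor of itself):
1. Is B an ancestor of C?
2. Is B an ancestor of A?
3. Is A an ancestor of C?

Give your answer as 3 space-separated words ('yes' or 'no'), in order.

After op 1 (branch): HEAD=main@A [exp=A main=A]
After op 2 (merge): HEAD=main@B [exp=A main=B]
After op 3 (commit): HEAD=main@C [exp=A main=C]
After op 4 (branch): HEAD=main@C [exp=A main=C topic=C]
After op 5 (checkout): HEAD=topic@C [exp=A main=C topic=C]
After op 6 (reset): HEAD=topic@A [exp=A main=C topic=A]
After op 7 (checkout): HEAD=exp@A [exp=A main=C topic=A]
After op 8 (merge): HEAD=exp@D [exp=D main=C topic=A]
After op 9 (checkout): HEAD=main@C [exp=D main=C topic=A]
ancestors(C) = {A,B,C}; B in? yes
ancestors(A) = {A}; B in? no
ancestors(C) = {A,B,C}; A in? yes

Answer: yes no yes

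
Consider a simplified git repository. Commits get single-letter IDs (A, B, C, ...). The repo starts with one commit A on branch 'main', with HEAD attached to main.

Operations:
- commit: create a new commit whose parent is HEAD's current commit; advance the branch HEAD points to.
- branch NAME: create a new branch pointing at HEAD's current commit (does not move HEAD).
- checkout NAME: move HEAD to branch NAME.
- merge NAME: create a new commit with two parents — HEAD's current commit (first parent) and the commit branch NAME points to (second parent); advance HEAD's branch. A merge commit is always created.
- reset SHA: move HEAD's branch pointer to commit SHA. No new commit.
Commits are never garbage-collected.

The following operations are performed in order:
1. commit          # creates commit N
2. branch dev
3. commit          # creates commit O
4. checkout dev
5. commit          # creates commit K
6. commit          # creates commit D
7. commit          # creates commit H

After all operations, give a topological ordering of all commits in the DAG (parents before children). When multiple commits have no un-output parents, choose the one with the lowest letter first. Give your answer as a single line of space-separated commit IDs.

Answer: A N K D H O

Derivation:
After op 1 (commit): HEAD=main@N [main=N]
After op 2 (branch): HEAD=main@N [dev=N main=N]
After op 3 (commit): HEAD=main@O [dev=N main=O]
After op 4 (checkout): HEAD=dev@N [dev=N main=O]
After op 5 (commit): HEAD=dev@K [dev=K main=O]
After op 6 (commit): HEAD=dev@D [dev=D main=O]
After op 7 (commit): HEAD=dev@H [dev=H main=O]
commit A: parents=[]
commit D: parents=['K']
commit H: parents=['D']
commit K: parents=['N']
commit N: parents=['A']
commit O: parents=['N']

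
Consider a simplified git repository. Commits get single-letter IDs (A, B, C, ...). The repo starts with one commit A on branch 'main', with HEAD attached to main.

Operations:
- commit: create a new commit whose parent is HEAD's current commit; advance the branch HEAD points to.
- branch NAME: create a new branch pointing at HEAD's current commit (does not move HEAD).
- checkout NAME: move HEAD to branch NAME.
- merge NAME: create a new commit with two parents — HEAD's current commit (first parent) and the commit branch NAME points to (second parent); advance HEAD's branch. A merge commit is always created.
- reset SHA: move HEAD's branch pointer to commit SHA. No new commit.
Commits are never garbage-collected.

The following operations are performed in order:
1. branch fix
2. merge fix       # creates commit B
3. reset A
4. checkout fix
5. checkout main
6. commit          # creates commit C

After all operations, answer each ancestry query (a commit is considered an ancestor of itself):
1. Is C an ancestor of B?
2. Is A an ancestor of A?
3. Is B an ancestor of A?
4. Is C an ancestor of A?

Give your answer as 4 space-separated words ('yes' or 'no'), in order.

Answer: no yes no no

Derivation:
After op 1 (branch): HEAD=main@A [fix=A main=A]
After op 2 (merge): HEAD=main@B [fix=A main=B]
After op 3 (reset): HEAD=main@A [fix=A main=A]
After op 4 (checkout): HEAD=fix@A [fix=A main=A]
After op 5 (checkout): HEAD=main@A [fix=A main=A]
After op 6 (commit): HEAD=main@C [fix=A main=C]
ancestors(B) = {A,B}; C in? no
ancestors(A) = {A}; A in? yes
ancestors(A) = {A}; B in? no
ancestors(A) = {A}; C in? no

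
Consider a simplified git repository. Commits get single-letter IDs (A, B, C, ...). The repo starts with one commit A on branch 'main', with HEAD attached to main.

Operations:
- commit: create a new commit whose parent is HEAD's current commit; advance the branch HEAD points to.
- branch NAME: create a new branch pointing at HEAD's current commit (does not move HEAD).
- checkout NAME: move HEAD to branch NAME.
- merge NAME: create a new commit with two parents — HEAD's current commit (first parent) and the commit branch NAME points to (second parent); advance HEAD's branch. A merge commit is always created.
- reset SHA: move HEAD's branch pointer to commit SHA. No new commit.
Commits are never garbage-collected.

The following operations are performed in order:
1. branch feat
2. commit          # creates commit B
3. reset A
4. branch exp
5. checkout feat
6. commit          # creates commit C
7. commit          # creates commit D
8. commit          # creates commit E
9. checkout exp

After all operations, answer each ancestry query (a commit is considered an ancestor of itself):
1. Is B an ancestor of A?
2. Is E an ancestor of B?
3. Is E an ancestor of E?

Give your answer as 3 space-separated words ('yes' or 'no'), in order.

After op 1 (branch): HEAD=main@A [feat=A main=A]
After op 2 (commit): HEAD=main@B [feat=A main=B]
After op 3 (reset): HEAD=main@A [feat=A main=A]
After op 4 (branch): HEAD=main@A [exp=A feat=A main=A]
After op 5 (checkout): HEAD=feat@A [exp=A feat=A main=A]
After op 6 (commit): HEAD=feat@C [exp=A feat=C main=A]
After op 7 (commit): HEAD=feat@D [exp=A feat=D main=A]
After op 8 (commit): HEAD=feat@E [exp=A feat=E main=A]
After op 9 (checkout): HEAD=exp@A [exp=A feat=E main=A]
ancestors(A) = {A}; B in? no
ancestors(B) = {A,B}; E in? no
ancestors(E) = {A,C,D,E}; E in? yes

Answer: no no yes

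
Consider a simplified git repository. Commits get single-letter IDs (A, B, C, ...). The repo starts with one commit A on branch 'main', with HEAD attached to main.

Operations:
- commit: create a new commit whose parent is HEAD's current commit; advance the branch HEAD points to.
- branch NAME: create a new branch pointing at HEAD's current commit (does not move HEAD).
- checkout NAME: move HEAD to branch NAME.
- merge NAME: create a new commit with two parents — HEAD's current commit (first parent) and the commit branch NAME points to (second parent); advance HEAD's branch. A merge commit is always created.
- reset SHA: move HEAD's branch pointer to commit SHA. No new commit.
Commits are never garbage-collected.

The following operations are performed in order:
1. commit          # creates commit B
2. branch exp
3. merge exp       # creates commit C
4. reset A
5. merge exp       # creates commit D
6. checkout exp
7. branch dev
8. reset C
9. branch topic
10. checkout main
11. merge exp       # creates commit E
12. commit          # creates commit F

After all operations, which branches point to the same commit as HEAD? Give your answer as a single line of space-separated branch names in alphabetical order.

After op 1 (commit): HEAD=main@B [main=B]
After op 2 (branch): HEAD=main@B [exp=B main=B]
After op 3 (merge): HEAD=main@C [exp=B main=C]
After op 4 (reset): HEAD=main@A [exp=B main=A]
After op 5 (merge): HEAD=main@D [exp=B main=D]
After op 6 (checkout): HEAD=exp@B [exp=B main=D]
After op 7 (branch): HEAD=exp@B [dev=B exp=B main=D]
After op 8 (reset): HEAD=exp@C [dev=B exp=C main=D]
After op 9 (branch): HEAD=exp@C [dev=B exp=C main=D topic=C]
After op 10 (checkout): HEAD=main@D [dev=B exp=C main=D topic=C]
After op 11 (merge): HEAD=main@E [dev=B exp=C main=E topic=C]
After op 12 (commit): HEAD=main@F [dev=B exp=C main=F topic=C]

Answer: main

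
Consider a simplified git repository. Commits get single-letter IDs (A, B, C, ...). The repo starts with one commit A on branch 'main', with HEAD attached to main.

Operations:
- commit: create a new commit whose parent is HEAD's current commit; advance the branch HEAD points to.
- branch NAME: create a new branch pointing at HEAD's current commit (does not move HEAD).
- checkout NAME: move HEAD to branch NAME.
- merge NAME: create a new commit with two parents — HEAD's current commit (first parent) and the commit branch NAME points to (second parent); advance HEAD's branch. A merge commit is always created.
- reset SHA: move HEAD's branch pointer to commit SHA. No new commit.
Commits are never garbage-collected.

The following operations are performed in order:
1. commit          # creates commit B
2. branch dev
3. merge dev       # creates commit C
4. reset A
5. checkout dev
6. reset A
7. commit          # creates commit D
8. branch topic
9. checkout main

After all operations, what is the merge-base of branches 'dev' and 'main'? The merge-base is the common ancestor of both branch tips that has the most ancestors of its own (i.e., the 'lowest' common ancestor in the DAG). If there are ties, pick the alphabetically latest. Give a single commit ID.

Answer: A

Derivation:
After op 1 (commit): HEAD=main@B [main=B]
After op 2 (branch): HEAD=main@B [dev=B main=B]
After op 3 (merge): HEAD=main@C [dev=B main=C]
After op 4 (reset): HEAD=main@A [dev=B main=A]
After op 5 (checkout): HEAD=dev@B [dev=B main=A]
After op 6 (reset): HEAD=dev@A [dev=A main=A]
After op 7 (commit): HEAD=dev@D [dev=D main=A]
After op 8 (branch): HEAD=dev@D [dev=D main=A topic=D]
After op 9 (checkout): HEAD=main@A [dev=D main=A topic=D]
ancestors(dev=D): ['A', 'D']
ancestors(main=A): ['A']
common: ['A']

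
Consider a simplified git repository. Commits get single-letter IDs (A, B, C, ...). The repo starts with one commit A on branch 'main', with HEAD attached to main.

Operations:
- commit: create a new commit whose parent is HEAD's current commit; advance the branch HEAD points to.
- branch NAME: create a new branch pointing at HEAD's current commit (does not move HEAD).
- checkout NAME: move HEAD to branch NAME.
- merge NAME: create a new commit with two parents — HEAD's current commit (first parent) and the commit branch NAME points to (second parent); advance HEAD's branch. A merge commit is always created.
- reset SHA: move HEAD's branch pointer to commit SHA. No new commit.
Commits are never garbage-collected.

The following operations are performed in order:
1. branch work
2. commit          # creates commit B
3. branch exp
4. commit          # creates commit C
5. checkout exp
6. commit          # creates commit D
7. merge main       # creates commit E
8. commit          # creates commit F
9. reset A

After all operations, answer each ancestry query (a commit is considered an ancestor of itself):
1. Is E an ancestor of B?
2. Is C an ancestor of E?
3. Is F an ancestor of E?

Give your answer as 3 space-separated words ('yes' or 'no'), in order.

Answer: no yes no

Derivation:
After op 1 (branch): HEAD=main@A [main=A work=A]
After op 2 (commit): HEAD=main@B [main=B work=A]
After op 3 (branch): HEAD=main@B [exp=B main=B work=A]
After op 4 (commit): HEAD=main@C [exp=B main=C work=A]
After op 5 (checkout): HEAD=exp@B [exp=B main=C work=A]
After op 6 (commit): HEAD=exp@D [exp=D main=C work=A]
After op 7 (merge): HEAD=exp@E [exp=E main=C work=A]
After op 8 (commit): HEAD=exp@F [exp=F main=C work=A]
After op 9 (reset): HEAD=exp@A [exp=A main=C work=A]
ancestors(B) = {A,B}; E in? no
ancestors(E) = {A,B,C,D,E}; C in? yes
ancestors(E) = {A,B,C,D,E}; F in? no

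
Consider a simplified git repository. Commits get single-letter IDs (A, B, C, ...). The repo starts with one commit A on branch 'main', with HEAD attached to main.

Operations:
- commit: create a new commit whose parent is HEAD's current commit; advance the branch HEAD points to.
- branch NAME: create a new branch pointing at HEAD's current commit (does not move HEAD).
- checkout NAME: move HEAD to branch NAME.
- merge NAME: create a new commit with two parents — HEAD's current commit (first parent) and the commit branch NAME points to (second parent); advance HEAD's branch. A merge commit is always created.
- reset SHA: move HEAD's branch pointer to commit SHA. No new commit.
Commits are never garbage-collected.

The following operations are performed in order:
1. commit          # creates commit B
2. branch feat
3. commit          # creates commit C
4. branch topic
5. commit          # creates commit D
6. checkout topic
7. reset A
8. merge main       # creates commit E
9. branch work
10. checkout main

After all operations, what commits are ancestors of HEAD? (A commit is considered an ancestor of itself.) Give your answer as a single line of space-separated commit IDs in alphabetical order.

After op 1 (commit): HEAD=main@B [main=B]
After op 2 (branch): HEAD=main@B [feat=B main=B]
After op 3 (commit): HEAD=main@C [feat=B main=C]
After op 4 (branch): HEAD=main@C [feat=B main=C topic=C]
After op 5 (commit): HEAD=main@D [feat=B main=D topic=C]
After op 6 (checkout): HEAD=topic@C [feat=B main=D topic=C]
After op 7 (reset): HEAD=topic@A [feat=B main=D topic=A]
After op 8 (merge): HEAD=topic@E [feat=B main=D topic=E]
After op 9 (branch): HEAD=topic@E [feat=B main=D topic=E work=E]
After op 10 (checkout): HEAD=main@D [feat=B main=D topic=E work=E]

Answer: A B C D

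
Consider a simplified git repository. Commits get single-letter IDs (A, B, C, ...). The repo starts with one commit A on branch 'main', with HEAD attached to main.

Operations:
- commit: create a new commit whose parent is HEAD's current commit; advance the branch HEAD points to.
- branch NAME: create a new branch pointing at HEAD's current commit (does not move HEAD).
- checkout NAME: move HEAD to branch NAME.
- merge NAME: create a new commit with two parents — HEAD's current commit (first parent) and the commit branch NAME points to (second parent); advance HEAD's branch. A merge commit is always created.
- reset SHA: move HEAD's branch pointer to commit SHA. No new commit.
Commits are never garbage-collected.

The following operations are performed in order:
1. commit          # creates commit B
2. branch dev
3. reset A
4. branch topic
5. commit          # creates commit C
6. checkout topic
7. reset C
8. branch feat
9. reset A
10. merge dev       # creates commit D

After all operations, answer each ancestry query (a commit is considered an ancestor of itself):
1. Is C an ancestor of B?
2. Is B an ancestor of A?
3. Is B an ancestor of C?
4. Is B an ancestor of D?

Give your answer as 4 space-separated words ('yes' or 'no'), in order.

After op 1 (commit): HEAD=main@B [main=B]
After op 2 (branch): HEAD=main@B [dev=B main=B]
After op 3 (reset): HEAD=main@A [dev=B main=A]
After op 4 (branch): HEAD=main@A [dev=B main=A topic=A]
After op 5 (commit): HEAD=main@C [dev=B main=C topic=A]
After op 6 (checkout): HEAD=topic@A [dev=B main=C topic=A]
After op 7 (reset): HEAD=topic@C [dev=B main=C topic=C]
After op 8 (branch): HEAD=topic@C [dev=B feat=C main=C topic=C]
After op 9 (reset): HEAD=topic@A [dev=B feat=C main=C topic=A]
After op 10 (merge): HEAD=topic@D [dev=B feat=C main=C topic=D]
ancestors(B) = {A,B}; C in? no
ancestors(A) = {A}; B in? no
ancestors(C) = {A,C}; B in? no
ancestors(D) = {A,B,D}; B in? yes

Answer: no no no yes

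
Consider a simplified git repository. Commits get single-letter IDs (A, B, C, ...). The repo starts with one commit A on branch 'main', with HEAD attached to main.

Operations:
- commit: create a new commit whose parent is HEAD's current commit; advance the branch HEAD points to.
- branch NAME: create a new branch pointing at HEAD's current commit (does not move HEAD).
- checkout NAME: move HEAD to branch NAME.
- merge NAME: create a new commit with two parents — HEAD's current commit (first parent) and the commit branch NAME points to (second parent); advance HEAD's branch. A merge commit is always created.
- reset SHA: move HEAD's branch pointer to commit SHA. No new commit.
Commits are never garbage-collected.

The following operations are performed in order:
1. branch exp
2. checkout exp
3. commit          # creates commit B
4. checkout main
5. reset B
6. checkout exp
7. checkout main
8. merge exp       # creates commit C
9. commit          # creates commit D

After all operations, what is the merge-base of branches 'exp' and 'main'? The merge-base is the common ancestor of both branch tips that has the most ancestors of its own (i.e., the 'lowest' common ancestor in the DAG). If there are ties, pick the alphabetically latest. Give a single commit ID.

Answer: B

Derivation:
After op 1 (branch): HEAD=main@A [exp=A main=A]
After op 2 (checkout): HEAD=exp@A [exp=A main=A]
After op 3 (commit): HEAD=exp@B [exp=B main=A]
After op 4 (checkout): HEAD=main@A [exp=B main=A]
After op 5 (reset): HEAD=main@B [exp=B main=B]
After op 6 (checkout): HEAD=exp@B [exp=B main=B]
After op 7 (checkout): HEAD=main@B [exp=B main=B]
After op 8 (merge): HEAD=main@C [exp=B main=C]
After op 9 (commit): HEAD=main@D [exp=B main=D]
ancestors(exp=B): ['A', 'B']
ancestors(main=D): ['A', 'B', 'C', 'D']
common: ['A', 'B']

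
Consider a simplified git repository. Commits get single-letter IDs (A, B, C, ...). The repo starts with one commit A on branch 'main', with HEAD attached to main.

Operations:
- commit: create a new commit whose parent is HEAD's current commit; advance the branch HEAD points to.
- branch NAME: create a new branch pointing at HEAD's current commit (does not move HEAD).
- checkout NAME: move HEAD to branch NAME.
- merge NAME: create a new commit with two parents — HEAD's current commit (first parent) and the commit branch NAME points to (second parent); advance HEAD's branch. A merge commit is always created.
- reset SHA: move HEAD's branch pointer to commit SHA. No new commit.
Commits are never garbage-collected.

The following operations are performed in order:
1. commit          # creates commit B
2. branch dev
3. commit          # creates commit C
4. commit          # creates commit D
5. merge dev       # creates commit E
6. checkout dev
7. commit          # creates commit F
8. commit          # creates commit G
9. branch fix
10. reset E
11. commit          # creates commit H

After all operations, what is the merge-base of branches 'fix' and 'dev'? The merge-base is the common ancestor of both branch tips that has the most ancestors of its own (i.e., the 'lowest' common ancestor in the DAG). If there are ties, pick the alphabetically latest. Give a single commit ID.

Answer: B

Derivation:
After op 1 (commit): HEAD=main@B [main=B]
After op 2 (branch): HEAD=main@B [dev=B main=B]
After op 3 (commit): HEAD=main@C [dev=B main=C]
After op 4 (commit): HEAD=main@D [dev=B main=D]
After op 5 (merge): HEAD=main@E [dev=B main=E]
After op 6 (checkout): HEAD=dev@B [dev=B main=E]
After op 7 (commit): HEAD=dev@F [dev=F main=E]
After op 8 (commit): HEAD=dev@G [dev=G main=E]
After op 9 (branch): HEAD=dev@G [dev=G fix=G main=E]
After op 10 (reset): HEAD=dev@E [dev=E fix=G main=E]
After op 11 (commit): HEAD=dev@H [dev=H fix=G main=E]
ancestors(fix=G): ['A', 'B', 'F', 'G']
ancestors(dev=H): ['A', 'B', 'C', 'D', 'E', 'H']
common: ['A', 'B']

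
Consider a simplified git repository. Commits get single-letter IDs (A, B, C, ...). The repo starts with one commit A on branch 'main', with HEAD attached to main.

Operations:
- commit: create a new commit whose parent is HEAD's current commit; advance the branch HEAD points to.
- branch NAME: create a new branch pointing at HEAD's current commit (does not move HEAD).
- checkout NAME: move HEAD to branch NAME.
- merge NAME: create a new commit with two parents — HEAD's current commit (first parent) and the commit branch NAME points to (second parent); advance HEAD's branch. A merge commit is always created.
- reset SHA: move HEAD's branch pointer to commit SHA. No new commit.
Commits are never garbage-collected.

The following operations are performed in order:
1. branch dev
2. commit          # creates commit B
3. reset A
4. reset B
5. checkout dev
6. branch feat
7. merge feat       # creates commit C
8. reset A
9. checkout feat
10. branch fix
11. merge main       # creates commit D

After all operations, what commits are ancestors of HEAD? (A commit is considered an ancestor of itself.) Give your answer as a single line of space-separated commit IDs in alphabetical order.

Answer: A B D

Derivation:
After op 1 (branch): HEAD=main@A [dev=A main=A]
After op 2 (commit): HEAD=main@B [dev=A main=B]
After op 3 (reset): HEAD=main@A [dev=A main=A]
After op 4 (reset): HEAD=main@B [dev=A main=B]
After op 5 (checkout): HEAD=dev@A [dev=A main=B]
After op 6 (branch): HEAD=dev@A [dev=A feat=A main=B]
After op 7 (merge): HEAD=dev@C [dev=C feat=A main=B]
After op 8 (reset): HEAD=dev@A [dev=A feat=A main=B]
After op 9 (checkout): HEAD=feat@A [dev=A feat=A main=B]
After op 10 (branch): HEAD=feat@A [dev=A feat=A fix=A main=B]
After op 11 (merge): HEAD=feat@D [dev=A feat=D fix=A main=B]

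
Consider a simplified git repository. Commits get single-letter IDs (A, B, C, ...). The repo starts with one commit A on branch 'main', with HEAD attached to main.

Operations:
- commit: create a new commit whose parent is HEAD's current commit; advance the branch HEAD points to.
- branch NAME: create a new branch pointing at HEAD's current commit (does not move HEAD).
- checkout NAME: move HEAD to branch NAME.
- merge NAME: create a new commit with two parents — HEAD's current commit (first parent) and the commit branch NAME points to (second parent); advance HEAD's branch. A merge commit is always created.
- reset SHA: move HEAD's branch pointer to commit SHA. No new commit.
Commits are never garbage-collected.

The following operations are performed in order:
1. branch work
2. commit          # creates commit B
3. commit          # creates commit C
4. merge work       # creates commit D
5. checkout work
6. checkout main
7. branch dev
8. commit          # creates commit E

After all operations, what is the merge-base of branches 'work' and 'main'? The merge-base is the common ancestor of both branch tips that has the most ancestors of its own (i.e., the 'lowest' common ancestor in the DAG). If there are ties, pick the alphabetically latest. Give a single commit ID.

Answer: A

Derivation:
After op 1 (branch): HEAD=main@A [main=A work=A]
After op 2 (commit): HEAD=main@B [main=B work=A]
After op 3 (commit): HEAD=main@C [main=C work=A]
After op 4 (merge): HEAD=main@D [main=D work=A]
After op 5 (checkout): HEAD=work@A [main=D work=A]
After op 6 (checkout): HEAD=main@D [main=D work=A]
After op 7 (branch): HEAD=main@D [dev=D main=D work=A]
After op 8 (commit): HEAD=main@E [dev=D main=E work=A]
ancestors(work=A): ['A']
ancestors(main=E): ['A', 'B', 'C', 'D', 'E']
common: ['A']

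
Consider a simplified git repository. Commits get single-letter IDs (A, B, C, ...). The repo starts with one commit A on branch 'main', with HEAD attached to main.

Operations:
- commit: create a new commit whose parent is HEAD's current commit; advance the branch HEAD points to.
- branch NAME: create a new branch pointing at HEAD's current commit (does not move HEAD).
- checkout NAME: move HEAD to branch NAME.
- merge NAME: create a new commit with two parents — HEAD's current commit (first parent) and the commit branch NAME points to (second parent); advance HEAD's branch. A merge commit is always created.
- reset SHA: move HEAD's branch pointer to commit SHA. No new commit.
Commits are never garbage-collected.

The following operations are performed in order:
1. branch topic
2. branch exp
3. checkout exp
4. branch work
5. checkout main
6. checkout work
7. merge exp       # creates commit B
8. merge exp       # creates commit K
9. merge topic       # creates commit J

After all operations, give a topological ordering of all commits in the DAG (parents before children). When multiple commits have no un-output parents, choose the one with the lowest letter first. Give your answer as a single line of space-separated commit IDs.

Answer: A B K J

Derivation:
After op 1 (branch): HEAD=main@A [main=A topic=A]
After op 2 (branch): HEAD=main@A [exp=A main=A topic=A]
After op 3 (checkout): HEAD=exp@A [exp=A main=A topic=A]
After op 4 (branch): HEAD=exp@A [exp=A main=A topic=A work=A]
After op 5 (checkout): HEAD=main@A [exp=A main=A topic=A work=A]
After op 6 (checkout): HEAD=work@A [exp=A main=A topic=A work=A]
After op 7 (merge): HEAD=work@B [exp=A main=A topic=A work=B]
After op 8 (merge): HEAD=work@K [exp=A main=A topic=A work=K]
After op 9 (merge): HEAD=work@J [exp=A main=A topic=A work=J]
commit A: parents=[]
commit B: parents=['A', 'A']
commit J: parents=['K', 'A']
commit K: parents=['B', 'A']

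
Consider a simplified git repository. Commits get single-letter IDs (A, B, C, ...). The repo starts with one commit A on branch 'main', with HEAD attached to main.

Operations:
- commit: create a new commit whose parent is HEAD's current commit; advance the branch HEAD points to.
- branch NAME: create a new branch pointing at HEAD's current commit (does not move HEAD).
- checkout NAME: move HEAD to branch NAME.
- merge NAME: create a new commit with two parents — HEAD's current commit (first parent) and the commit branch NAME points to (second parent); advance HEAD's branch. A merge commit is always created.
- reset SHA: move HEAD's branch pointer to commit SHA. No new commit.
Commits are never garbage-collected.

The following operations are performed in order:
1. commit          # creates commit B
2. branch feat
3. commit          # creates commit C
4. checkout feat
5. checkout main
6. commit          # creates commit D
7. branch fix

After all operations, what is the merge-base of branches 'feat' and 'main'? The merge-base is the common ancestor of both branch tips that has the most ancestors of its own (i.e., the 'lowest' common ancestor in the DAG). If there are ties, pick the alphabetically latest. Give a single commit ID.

Answer: B

Derivation:
After op 1 (commit): HEAD=main@B [main=B]
After op 2 (branch): HEAD=main@B [feat=B main=B]
After op 3 (commit): HEAD=main@C [feat=B main=C]
After op 4 (checkout): HEAD=feat@B [feat=B main=C]
After op 5 (checkout): HEAD=main@C [feat=B main=C]
After op 6 (commit): HEAD=main@D [feat=B main=D]
After op 7 (branch): HEAD=main@D [feat=B fix=D main=D]
ancestors(feat=B): ['A', 'B']
ancestors(main=D): ['A', 'B', 'C', 'D']
common: ['A', 'B']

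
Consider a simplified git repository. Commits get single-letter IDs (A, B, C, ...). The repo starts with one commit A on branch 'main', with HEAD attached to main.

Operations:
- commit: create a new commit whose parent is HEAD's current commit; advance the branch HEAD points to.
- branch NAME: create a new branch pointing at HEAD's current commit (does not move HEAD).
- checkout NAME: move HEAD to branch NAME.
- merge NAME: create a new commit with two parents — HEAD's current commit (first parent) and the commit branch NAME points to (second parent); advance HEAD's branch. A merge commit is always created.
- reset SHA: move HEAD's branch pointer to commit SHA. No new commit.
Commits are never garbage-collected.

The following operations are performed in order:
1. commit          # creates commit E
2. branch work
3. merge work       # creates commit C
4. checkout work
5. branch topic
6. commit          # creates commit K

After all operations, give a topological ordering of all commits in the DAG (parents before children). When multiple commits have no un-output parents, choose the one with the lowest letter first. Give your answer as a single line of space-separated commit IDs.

After op 1 (commit): HEAD=main@E [main=E]
After op 2 (branch): HEAD=main@E [main=E work=E]
After op 3 (merge): HEAD=main@C [main=C work=E]
After op 4 (checkout): HEAD=work@E [main=C work=E]
After op 5 (branch): HEAD=work@E [main=C topic=E work=E]
After op 6 (commit): HEAD=work@K [main=C topic=E work=K]
commit A: parents=[]
commit C: parents=['E', 'E']
commit E: parents=['A']
commit K: parents=['E']

Answer: A E C K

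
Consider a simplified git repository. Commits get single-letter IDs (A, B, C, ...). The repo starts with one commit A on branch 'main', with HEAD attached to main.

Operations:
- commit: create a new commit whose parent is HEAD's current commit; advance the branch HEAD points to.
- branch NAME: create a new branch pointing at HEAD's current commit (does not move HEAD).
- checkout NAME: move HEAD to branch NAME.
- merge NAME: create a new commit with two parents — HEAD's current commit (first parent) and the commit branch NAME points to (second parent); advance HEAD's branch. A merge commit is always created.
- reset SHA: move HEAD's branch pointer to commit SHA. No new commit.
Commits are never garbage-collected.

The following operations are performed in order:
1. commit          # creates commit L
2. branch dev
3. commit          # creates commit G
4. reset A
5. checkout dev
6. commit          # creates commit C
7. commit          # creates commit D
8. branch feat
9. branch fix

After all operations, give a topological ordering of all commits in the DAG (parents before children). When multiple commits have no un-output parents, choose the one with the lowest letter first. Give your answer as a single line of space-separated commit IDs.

Answer: A L C D G

Derivation:
After op 1 (commit): HEAD=main@L [main=L]
After op 2 (branch): HEAD=main@L [dev=L main=L]
After op 3 (commit): HEAD=main@G [dev=L main=G]
After op 4 (reset): HEAD=main@A [dev=L main=A]
After op 5 (checkout): HEAD=dev@L [dev=L main=A]
After op 6 (commit): HEAD=dev@C [dev=C main=A]
After op 7 (commit): HEAD=dev@D [dev=D main=A]
After op 8 (branch): HEAD=dev@D [dev=D feat=D main=A]
After op 9 (branch): HEAD=dev@D [dev=D feat=D fix=D main=A]
commit A: parents=[]
commit C: parents=['L']
commit D: parents=['C']
commit G: parents=['L']
commit L: parents=['A']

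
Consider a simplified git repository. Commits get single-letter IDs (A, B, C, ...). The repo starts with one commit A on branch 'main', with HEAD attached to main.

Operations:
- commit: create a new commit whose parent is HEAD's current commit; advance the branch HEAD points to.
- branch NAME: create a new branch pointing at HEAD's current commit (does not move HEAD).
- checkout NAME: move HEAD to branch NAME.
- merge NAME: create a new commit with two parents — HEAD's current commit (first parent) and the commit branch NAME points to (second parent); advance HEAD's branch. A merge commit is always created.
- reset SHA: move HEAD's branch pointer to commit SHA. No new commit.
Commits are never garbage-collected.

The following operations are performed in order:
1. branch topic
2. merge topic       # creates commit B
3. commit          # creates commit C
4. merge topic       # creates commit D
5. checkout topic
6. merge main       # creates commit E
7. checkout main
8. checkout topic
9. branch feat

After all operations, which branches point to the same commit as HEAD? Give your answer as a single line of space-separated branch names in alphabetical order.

Answer: feat topic

Derivation:
After op 1 (branch): HEAD=main@A [main=A topic=A]
After op 2 (merge): HEAD=main@B [main=B topic=A]
After op 3 (commit): HEAD=main@C [main=C topic=A]
After op 4 (merge): HEAD=main@D [main=D topic=A]
After op 5 (checkout): HEAD=topic@A [main=D topic=A]
After op 6 (merge): HEAD=topic@E [main=D topic=E]
After op 7 (checkout): HEAD=main@D [main=D topic=E]
After op 8 (checkout): HEAD=topic@E [main=D topic=E]
After op 9 (branch): HEAD=topic@E [feat=E main=D topic=E]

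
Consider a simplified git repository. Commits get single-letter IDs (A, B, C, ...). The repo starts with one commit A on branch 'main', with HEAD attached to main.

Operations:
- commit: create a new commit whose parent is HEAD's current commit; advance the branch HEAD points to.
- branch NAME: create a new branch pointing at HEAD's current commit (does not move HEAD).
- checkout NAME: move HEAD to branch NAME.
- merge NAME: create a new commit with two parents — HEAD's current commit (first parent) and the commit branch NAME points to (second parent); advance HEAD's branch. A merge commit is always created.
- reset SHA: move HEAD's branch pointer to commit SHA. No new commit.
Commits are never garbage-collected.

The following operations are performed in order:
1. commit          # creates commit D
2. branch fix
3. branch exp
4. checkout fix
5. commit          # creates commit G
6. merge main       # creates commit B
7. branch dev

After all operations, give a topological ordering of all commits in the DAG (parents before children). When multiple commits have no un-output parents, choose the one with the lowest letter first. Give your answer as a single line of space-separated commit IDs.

After op 1 (commit): HEAD=main@D [main=D]
After op 2 (branch): HEAD=main@D [fix=D main=D]
After op 3 (branch): HEAD=main@D [exp=D fix=D main=D]
After op 4 (checkout): HEAD=fix@D [exp=D fix=D main=D]
After op 5 (commit): HEAD=fix@G [exp=D fix=G main=D]
After op 6 (merge): HEAD=fix@B [exp=D fix=B main=D]
After op 7 (branch): HEAD=fix@B [dev=B exp=D fix=B main=D]
commit A: parents=[]
commit B: parents=['G', 'D']
commit D: parents=['A']
commit G: parents=['D']

Answer: A D G B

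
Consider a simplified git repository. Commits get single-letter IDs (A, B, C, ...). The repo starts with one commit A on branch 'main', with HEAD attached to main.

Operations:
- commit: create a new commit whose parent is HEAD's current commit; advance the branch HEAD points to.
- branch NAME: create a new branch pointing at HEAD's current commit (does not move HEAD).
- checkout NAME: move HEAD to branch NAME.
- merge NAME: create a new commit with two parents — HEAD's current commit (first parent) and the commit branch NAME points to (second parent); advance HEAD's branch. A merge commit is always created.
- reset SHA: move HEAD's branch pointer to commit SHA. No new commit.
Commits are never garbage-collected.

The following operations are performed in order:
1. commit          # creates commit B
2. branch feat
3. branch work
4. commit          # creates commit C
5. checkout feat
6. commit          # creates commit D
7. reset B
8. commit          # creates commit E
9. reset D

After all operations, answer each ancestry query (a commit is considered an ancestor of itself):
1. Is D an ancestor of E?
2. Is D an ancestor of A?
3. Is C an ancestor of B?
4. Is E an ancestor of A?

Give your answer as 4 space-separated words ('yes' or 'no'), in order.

Answer: no no no no

Derivation:
After op 1 (commit): HEAD=main@B [main=B]
After op 2 (branch): HEAD=main@B [feat=B main=B]
After op 3 (branch): HEAD=main@B [feat=B main=B work=B]
After op 4 (commit): HEAD=main@C [feat=B main=C work=B]
After op 5 (checkout): HEAD=feat@B [feat=B main=C work=B]
After op 6 (commit): HEAD=feat@D [feat=D main=C work=B]
After op 7 (reset): HEAD=feat@B [feat=B main=C work=B]
After op 8 (commit): HEAD=feat@E [feat=E main=C work=B]
After op 9 (reset): HEAD=feat@D [feat=D main=C work=B]
ancestors(E) = {A,B,E}; D in? no
ancestors(A) = {A}; D in? no
ancestors(B) = {A,B}; C in? no
ancestors(A) = {A}; E in? no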